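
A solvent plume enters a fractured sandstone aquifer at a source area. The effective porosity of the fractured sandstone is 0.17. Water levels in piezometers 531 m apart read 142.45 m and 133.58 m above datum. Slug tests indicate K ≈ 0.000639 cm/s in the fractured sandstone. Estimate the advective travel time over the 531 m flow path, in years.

Convert K: 0.000639 cm/s × 864 = 0.5521 m/day.
Hydraulic gradient i = (142.45 − 133.58) / 531 = 8.87 / 531 = 0.01670.
Darcy flux q = K · i = 0.5521 × 0.01670 = 0.009222 m/day.
Seepage velocity v = q / n_e = 0.009222 / 0.17 = 0.05425 m/day.
Travel time t = L / v = 531 / 0.05425 = 9788 days = 26.80 years.

26.8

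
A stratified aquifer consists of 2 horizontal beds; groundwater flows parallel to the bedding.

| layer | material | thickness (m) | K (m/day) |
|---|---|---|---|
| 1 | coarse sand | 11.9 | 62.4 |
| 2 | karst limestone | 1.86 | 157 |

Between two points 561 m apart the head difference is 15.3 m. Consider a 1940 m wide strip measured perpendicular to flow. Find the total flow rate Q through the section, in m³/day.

54700

Flow is parallel to layering, so each bed carries its own Darcy discharge and the transmissivities add.
Σ(K_i·b_i) = 62.4×11.9 + 157×1.86 = 1035 m²/day.
Hydraulic gradient i = Δh / L = 15.3 / 561 = 0.02727.
Q = Σ(K_i·b_i) · W · i = 1035 × 1940 × 0.02727 = 54739 m³/day.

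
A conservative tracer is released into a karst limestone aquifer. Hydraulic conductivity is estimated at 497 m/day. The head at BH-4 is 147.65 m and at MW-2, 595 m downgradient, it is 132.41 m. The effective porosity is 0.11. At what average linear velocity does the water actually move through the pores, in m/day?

116

Hydraulic gradient i = (147.65 − 132.41) / 595 = 15.24 / 595 = 0.02561.
Darcy flux q = K · i = 497.0 × 0.02561 = 12.73 m/day.
Seepage velocity v = q / n_e = 12.73 / 0.11 = 115.7 m/day.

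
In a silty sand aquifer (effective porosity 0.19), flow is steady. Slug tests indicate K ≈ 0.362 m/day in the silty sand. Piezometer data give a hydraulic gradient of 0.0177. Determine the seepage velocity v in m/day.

Hydraulic gradient i = 0.0177.
Darcy flux q = K · i = 0.3620 × 0.01770 = 0.006407 m/day.
Seepage velocity v = q / n_e = 0.006407 / 0.19 = 0.03372 m/day.

0.0337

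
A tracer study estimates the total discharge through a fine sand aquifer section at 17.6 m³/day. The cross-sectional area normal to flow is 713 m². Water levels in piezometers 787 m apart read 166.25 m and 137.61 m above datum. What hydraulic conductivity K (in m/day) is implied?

Hydraulic gradient i = (166.25 − 137.61) / 787 = 28.64 / 787 = 0.03639.
From Q = K·A·i, K = Q / (A·i) = 17.6 / (713.0 × 0.03639) = 0.6783 m/day.

0.678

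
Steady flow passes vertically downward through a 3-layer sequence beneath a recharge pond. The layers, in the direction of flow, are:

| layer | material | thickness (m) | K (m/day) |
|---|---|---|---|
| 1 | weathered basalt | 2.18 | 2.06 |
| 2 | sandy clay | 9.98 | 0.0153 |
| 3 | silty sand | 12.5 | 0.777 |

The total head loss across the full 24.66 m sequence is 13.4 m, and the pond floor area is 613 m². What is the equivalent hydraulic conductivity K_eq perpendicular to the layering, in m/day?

0.0368

Flow is perpendicular to layering, so the layers act in series and the equivalent K is the thickness-weighted harmonic mean.
Total thickness L = 2.18 + 9.98 + 12.5 = 24.66 m.
Σ(b_i/K_i) = 2.18/2.06 + 9.98/0.0153 + 12.5/0.777 = 669.4 d.
K_eq = L / Σ(b_i/K_i) = 24.66 / 669.4 = 0.03684 m/day.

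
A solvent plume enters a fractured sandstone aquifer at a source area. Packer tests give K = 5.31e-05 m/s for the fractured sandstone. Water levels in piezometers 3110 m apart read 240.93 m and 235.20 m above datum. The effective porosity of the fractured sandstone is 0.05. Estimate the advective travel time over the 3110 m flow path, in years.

Convert K: 5.31e-05 m/s × 86400 = 4.588 m/day.
Hydraulic gradient i = (240.93 − 235.20) / 3110 = 5.73 / 3110 = 0.001842.
Darcy flux q = K · i = 4.588 × 0.001842 = 0.008453 m/day.
Seepage velocity v = q / n_e = 0.008453 / 0.05 = 0.1691 m/day.
Travel time t = L / v = 3110 / 0.1691 = 18396 days = 50.37 years.

50.4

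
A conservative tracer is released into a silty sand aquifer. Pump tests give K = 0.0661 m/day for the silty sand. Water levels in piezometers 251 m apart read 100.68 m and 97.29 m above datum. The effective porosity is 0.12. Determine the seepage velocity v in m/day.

Hydraulic gradient i = (100.68 − 97.29) / 251 = 3.39 / 251 = 0.01351.
Darcy flux q = K · i = 0.06610 × 0.01351 = 0.0008927 m/day.
Seepage velocity v = q / n_e = 0.0008927 / 0.12 = 0.007440 m/day.

0.00744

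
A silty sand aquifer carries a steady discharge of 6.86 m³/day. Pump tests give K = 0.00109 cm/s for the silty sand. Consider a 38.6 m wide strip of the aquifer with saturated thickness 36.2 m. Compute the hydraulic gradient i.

Convert K: 0.00109 cm/s × 864 = 0.9418 m/day.
Cross-sectional area A = 38.6 × 36.2 = 1397 m².
From Q = K·A·i, i = Q / (K·A) = 6.86 / (0.9418 × 1397) = 0.005213.

0.00521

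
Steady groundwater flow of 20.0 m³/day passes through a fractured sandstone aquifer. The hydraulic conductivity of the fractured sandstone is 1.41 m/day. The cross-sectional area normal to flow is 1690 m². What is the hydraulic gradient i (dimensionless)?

0.00839

From Q = K·A·i, i = Q / (K·A) = 20.0 / (1.410 × 1690) = 0.008393.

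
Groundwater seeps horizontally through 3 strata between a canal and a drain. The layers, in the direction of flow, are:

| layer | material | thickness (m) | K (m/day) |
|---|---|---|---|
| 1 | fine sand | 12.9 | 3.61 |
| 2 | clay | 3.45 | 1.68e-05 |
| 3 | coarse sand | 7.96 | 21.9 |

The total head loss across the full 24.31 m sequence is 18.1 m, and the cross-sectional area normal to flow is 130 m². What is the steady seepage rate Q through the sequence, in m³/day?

0.0115

Flow is perpendicular to layering, so the layers act in series and the equivalent K is the thickness-weighted harmonic mean.
Total thickness L = 12.9 + 3.45 + 7.96 = 24.31 m.
Σ(b_i/K_i) = 12.9/3.61 + 3.45/1.68e-05 + 7.96/21.9 = 2.054e+05 d.
K_eq = L / Σ(b_i/K_i) = 24.31 / 2.054e+05 = 0.0001184 m/day.
Q = K_eq · A · (Δh/L) = 0.0001184 × 130 × (18.1/24.31) = 0.01146 m³/day.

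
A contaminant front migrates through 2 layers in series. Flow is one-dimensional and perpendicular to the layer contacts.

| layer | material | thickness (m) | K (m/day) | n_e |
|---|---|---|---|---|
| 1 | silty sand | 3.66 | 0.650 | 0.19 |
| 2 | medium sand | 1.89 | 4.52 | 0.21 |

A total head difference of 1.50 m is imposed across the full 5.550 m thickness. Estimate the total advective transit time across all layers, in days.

With flow normal to the layers, continuity requires the same specific discharge q through every layer.
Σ(b_i/K_i) = 3.66/0.650 + 1.89/4.52 = 6.049 d.
q = Δh / Σ(b_i/K_i) = 1.50 / 6.049 = 0.2480 m/day.
In each layer the seepage velocity is v_i = q/n_i, so the layer transit time is t_i = b_i·n_i / q:
  layer 1 (silty sand): t_1 = 3.66 × 0.19 / 0.2480 = 2.804 d
  layer 2 (medium sand): t_2 = 1.89 × 0.21 / 0.2480 = 1.601 d
Total t = Σ t_i = 4.405 days.

4.40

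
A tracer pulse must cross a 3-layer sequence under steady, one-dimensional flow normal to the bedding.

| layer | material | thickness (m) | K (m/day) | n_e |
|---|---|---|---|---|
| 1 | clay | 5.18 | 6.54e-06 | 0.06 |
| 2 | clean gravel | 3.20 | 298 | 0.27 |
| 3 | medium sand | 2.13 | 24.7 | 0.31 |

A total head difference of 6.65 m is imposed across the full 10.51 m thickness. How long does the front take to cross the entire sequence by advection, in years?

598

With flow normal to the layers, continuity requires the same specific discharge q through every layer.
Σ(b_i/K_i) = 5.18/6.54e-06 + 3.20/298 + 2.13/24.7 = 7.920e+05 d.
q = Δh / Σ(b_i/K_i) = 6.65 / 7.920e+05 = 8.396e-06 m/day.
In each layer the seepage velocity is v_i = q/n_i, so the layer transit time is t_i = b_i·n_i / q:
  layer 1 (clay): t_1 = 5.18 × 0.06 / 8.396e-06 = 37018 d
  layer 2 (clean gravel): t_2 = 3.20 × 0.27 / 8.396e-06 = 1.029e+05 d
  layer 3 (medium sand): t_3 = 2.13 × 0.31 / 8.396e-06 = 78645 d
Total t = Σ t_i = 2.186e+05 days = 598.4 years.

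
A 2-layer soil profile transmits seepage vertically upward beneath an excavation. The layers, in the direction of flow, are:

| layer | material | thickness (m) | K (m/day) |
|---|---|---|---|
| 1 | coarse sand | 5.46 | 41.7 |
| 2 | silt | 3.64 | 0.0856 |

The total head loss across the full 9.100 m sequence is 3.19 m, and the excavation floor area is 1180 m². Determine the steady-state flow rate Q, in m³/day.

88.2

Flow is perpendicular to layering, so the layers act in series and the equivalent K is the thickness-weighted harmonic mean.
Total thickness L = 5.46 + 3.64 = 9.100 m.
Σ(b_i/K_i) = 5.46/41.7 + 3.64/0.0856 = 42.65 d.
K_eq = L / Σ(b_i/K_i) = 9.100 / 42.65 = 0.2133 m/day.
Q = K_eq · A · (Δh/L) = 0.2133 × 1180 × (3.19/9.100) = 88.25 m³/day.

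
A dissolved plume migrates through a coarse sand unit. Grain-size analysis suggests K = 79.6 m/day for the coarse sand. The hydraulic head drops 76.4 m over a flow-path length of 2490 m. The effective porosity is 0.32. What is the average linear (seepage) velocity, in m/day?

7.63

Hydraulic gradient i = Δh / L = 76.4 / 2490 = 0.03068.
Darcy flux q = K · i = 79.60 × 0.03068 = 2.442 m/day.
Seepage velocity v = q / n_e = 2.442 / 0.32 = 7.632 m/day.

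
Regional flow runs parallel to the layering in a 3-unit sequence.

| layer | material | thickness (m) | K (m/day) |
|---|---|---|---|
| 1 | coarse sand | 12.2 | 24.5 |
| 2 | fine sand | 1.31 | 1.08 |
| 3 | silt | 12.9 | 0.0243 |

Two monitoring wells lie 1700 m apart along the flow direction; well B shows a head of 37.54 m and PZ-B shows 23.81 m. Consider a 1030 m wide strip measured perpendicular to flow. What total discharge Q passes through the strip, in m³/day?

2500

Flow is parallel to layering, so each bed carries its own Darcy discharge and the transmissivities add.
Σ(K_i·b_i) = 24.5×12.2 + 1.08×1.31 + 0.0243×12.9 = 300.6 m²/day.
Hydraulic gradient i = (37.54 − 23.81) / 1700 = 13.73 / 1700 = 0.008076.
Q = Σ(K_i·b_i) · W · i = 300.6 × 1030 × 0.008076 = 2501 m³/day.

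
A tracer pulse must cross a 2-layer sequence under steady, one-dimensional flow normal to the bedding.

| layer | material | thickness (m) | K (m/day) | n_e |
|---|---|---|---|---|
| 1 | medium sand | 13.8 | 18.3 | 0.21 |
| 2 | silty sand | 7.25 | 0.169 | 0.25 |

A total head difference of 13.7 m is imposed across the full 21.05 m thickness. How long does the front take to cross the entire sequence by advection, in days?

15.0

With flow normal to the layers, continuity requires the same specific discharge q through every layer.
Σ(b_i/K_i) = 13.8/18.3 + 7.25/0.169 = 43.65 d.
q = Δh / Σ(b_i/K_i) = 13.7 / 43.65 = 0.3138 m/day.
In each layer the seepage velocity is v_i = q/n_i, so the layer transit time is t_i = b_i·n_i / q:
  layer 1 (medium sand): t_1 = 13.8 × 0.21 / 0.3138 = 9.234 d
  layer 2 (silty sand): t_2 = 7.25 × 0.25 / 0.3138 = 5.775 d
Total t = Σ t_i = 15.01 days.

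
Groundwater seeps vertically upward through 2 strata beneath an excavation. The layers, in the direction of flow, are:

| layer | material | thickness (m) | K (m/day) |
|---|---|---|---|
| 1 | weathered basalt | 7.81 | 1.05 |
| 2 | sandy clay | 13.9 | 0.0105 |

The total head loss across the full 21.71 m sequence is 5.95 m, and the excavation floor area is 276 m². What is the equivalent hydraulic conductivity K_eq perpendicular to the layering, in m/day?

0.0163

Flow is perpendicular to layering, so the layers act in series and the equivalent K is the thickness-weighted harmonic mean.
Total thickness L = 7.81 + 13.9 = 21.71 m.
Σ(b_i/K_i) = 7.81/1.05 + 13.9/0.0105 = 1331 d.
K_eq = L / Σ(b_i/K_i) = 21.71 / 1331 = 0.01631 m/day.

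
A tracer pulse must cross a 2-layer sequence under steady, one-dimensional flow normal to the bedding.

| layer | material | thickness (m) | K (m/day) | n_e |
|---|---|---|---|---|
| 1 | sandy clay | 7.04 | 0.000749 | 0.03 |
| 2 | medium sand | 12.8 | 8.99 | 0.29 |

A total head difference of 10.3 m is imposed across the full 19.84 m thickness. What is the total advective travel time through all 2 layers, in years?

With flow normal to the layers, continuity requires the same specific discharge q through every layer.
Σ(b_i/K_i) = 7.04/0.000749 + 12.8/8.99 = 9401 d.
q = Δh / Σ(b_i/K_i) = 10.3 / 9401 = 0.001096 m/day.
In each layer the seepage velocity is v_i = q/n_i, so the layer transit time is t_i = b_i·n_i / q:
  layer 1 (sandy clay): t_1 = 7.04 × 0.03 / 0.001096 = 192.8 d
  layer 2 (medium sand): t_2 = 12.8 × 0.29 / 0.001096 = 3388 d
Total t = Σ t_i = 3581 days = 9.803 years.

9.80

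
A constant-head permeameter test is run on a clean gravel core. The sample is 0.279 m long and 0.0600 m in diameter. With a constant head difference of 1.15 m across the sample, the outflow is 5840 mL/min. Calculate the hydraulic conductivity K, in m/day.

Cross-sectional area A = π·(d/2)² = π × (0.0600/2)² = 0.002827 m².
Convert discharge: 5840 mL/min = 9.733e-05 m³/s.
Darcy's law rearranged: K = Q·L / (A·Δh) = 9.733e-05 × 0.279 / (0.002827 × 1.15) = 0.008352 m/s = 721.6 m/day.

722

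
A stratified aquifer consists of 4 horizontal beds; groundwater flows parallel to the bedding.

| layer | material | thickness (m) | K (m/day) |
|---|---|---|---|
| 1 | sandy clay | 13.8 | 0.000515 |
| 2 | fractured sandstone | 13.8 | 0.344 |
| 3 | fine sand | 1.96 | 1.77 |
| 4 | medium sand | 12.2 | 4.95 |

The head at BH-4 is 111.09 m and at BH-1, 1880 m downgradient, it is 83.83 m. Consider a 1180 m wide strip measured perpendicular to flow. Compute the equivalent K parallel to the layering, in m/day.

1.64

Flow is parallel to layering, so each bed carries its own Darcy discharge and the transmissivities add.
Σ(K_i·b_i) = 0.000515×13.8 + 0.344×13.8 + 1.77×1.96 + 4.95×12.2 = 68.61 m²/day.
Total thickness b = 41.76 m, so K_eq = Σ(K_i·b_i)/b = 1.643 m/day.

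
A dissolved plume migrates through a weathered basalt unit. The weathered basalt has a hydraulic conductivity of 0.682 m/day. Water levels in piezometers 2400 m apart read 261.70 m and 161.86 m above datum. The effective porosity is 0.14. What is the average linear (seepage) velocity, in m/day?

Hydraulic gradient i = (261.70 − 161.86) / 2400 = 99.84 / 2400 = 0.04160.
Darcy flux q = K · i = 0.6820 × 0.04160 = 0.02837 m/day.
Seepage velocity v = q / n_e = 0.02837 / 0.14 = 0.2027 m/day.

0.203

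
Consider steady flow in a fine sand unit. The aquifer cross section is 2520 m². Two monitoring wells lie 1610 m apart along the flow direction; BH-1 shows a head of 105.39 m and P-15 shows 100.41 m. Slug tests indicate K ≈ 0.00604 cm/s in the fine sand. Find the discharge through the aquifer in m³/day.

40.7

Convert K: 0.00604 cm/s × 864 = 5.219 m/day.
Hydraulic gradient i = (105.39 − 100.41) / 1610 = 4.98 / 1610 = 0.003093.
Darcy's law: Q = K · A · i = 5.219 × 2520 × 0.003093 = 40.68 m³/day.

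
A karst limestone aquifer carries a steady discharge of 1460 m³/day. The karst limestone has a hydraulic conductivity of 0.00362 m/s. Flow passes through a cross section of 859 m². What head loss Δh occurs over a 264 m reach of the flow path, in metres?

1.43

Convert K: 0.00362 m/s × 86400 = 312.8 m/day.
From Q = K·A·i, i = Q / (K·A) = 1460 / (312.8 × 859.0) = 0.005434.
Head loss Δh = i · L = 0.005434 × 264 = 1.435 m.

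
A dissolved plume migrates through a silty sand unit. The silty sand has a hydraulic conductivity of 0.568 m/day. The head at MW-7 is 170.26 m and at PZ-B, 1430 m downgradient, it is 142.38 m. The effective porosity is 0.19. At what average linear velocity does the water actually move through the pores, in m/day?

Hydraulic gradient i = (170.26 − 142.38) / 1430 = 27.88 / 1430 = 0.01950.
Darcy flux q = K · i = 0.5680 × 0.01950 = 0.01107 m/day.
Seepage velocity v = q / n_e = 0.01107 / 0.19 = 0.05828 m/day.

0.0583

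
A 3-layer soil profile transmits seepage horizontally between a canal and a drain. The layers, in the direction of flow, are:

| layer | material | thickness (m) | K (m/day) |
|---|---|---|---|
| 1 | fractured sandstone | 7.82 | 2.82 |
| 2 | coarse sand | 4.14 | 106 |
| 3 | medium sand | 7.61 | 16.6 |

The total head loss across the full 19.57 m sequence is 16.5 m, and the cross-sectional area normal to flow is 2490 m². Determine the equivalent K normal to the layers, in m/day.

5.98

Flow is perpendicular to layering, so the layers act in series and the equivalent K is the thickness-weighted harmonic mean.
Total thickness L = 7.82 + 4.14 + 7.61 = 19.57 m.
Σ(b_i/K_i) = 7.82/2.82 + 4.14/106 + 7.61/16.6 = 3.271 d.
K_eq = L / Σ(b_i/K_i) = 19.57 / 3.271 = 5.984 m/day.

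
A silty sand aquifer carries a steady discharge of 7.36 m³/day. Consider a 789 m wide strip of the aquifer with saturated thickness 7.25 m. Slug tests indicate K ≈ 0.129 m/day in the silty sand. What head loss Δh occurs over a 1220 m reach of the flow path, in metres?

Cross-sectional area A = 789 × 7.25 = 5720 m².
From Q = K·A·i, i = Q / (K·A) = 7.36 / (0.1290 × 5720) = 0.009974.
Head loss Δh = i · L = 0.009974 × 1220 = 12.17 m.

12.2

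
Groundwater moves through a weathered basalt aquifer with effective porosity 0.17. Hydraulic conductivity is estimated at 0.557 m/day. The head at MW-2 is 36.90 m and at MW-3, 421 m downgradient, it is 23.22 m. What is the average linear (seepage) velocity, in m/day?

Hydraulic gradient i = (36.90 − 23.22) / 421 = 13.68 / 421 = 0.03249.
Darcy flux q = K · i = 0.5570 × 0.03249 = 0.01810 m/day.
Seepage velocity v = q / n_e = 0.01810 / 0.17 = 0.1065 m/day.

0.106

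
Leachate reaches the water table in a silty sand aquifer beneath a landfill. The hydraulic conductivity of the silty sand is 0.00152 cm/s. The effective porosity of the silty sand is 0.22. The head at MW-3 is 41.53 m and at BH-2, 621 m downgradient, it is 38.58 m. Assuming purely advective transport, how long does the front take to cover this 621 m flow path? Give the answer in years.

Convert K: 0.00152 cm/s × 864 = 1.313 m/day.
Hydraulic gradient i = (41.53 − 38.58) / 621 = 2.95 / 621 = 0.004750.
Darcy flux q = K · i = 1.313 × 0.004750 = 0.006239 m/day.
Seepage velocity v = q / n_e = 0.006239 / 0.22 = 0.02836 m/day.
Travel time t = L / v = 621 / 0.02836 = 21899 days = 59.96 years.

60.0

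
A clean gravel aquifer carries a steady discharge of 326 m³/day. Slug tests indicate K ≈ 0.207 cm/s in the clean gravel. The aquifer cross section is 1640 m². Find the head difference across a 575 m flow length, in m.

0.639

Convert K: 0.207 cm/s × 864 = 178.8 m/day.
From Q = K·A·i, i = Q / (K·A) = 326 / (178.8 × 1640) = 0.001111.
Head loss Δh = i · L = 0.001111 × 575 = 0.6391 m.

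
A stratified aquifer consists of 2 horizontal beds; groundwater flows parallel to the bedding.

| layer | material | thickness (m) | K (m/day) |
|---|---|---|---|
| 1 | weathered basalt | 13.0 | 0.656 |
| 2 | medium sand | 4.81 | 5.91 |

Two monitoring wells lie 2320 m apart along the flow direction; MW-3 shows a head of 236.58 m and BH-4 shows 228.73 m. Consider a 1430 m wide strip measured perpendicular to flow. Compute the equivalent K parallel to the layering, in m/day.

2.07

Flow is parallel to layering, so each bed carries its own Darcy discharge and the transmissivities add.
Σ(K_i·b_i) = 0.656×13.0 + 5.91×4.81 = 36.96 m²/day.
Total thickness b = 17.81 m, so K_eq = Σ(K_i·b_i)/b = 2.075 m/day.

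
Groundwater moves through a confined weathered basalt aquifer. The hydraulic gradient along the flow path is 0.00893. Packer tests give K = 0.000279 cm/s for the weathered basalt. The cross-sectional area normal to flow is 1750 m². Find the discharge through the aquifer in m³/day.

3.77

Convert K: 0.000279 cm/s × 864 = 0.2411 m/day.
Hydraulic gradient i = 0.00893.
Darcy's law: Q = K · A · i = 0.2411 × 1750 × 0.008930 = 3.767 m³/day.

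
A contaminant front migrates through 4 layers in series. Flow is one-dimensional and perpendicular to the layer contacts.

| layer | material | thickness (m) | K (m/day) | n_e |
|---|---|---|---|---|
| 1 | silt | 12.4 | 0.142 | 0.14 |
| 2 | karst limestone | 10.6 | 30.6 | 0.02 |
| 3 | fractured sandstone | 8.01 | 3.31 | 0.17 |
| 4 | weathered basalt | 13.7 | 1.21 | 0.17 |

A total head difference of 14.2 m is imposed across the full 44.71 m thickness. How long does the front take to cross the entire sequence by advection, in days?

40.3

With flow normal to the layers, continuity requires the same specific discharge q through every layer.
Σ(b_i/K_i) = 12.4/0.142 + 10.6/30.6 + 8.01/3.31 + 13.7/1.21 = 101.4 d.
q = Δh / Σ(b_i/K_i) = 14.2 / 101.4 = 0.1400 m/day.
In each layer the seepage velocity is v_i = q/n_i, so the layer transit time is t_i = b_i·n_i / q:
  layer 1 (silt): t_1 = 12.4 × 0.14 / 0.1400 = 12.40 d
  layer 2 (karst limestone): t_2 = 10.6 × 0.02 / 0.1400 = 1.514 d
  layer 3 (fractured sandstone): t_3 = 8.01 × 0.17 / 0.1400 = 9.725 d
  layer 4 (weathered basalt): t_4 = 13.7 × 0.17 / 0.1400 = 16.63 d
Total t = Σ t_i = 40.27 days.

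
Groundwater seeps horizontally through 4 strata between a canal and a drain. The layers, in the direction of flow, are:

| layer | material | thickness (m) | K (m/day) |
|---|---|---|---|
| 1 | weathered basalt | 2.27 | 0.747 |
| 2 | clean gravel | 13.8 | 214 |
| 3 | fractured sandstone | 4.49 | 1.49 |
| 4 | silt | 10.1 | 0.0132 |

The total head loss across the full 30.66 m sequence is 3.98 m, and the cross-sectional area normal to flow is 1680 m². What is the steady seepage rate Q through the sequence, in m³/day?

Flow is perpendicular to layering, so the layers act in series and the equivalent K is the thickness-weighted harmonic mean.
Total thickness L = 2.27 + 13.8 + 4.49 + 10.1 = 30.66 m.
Σ(b_i/K_i) = 2.27/0.747 + 13.8/214 + 4.49/1.49 + 10.1/0.0132 = 771.3 d.
K_eq = L / Σ(b_i/K_i) = 30.66 / 771.3 = 0.03975 m/day.
Q = K_eq · A · (Δh/L) = 0.03975 × 1680 × (3.98/30.66) = 8.669 m³/day.

8.67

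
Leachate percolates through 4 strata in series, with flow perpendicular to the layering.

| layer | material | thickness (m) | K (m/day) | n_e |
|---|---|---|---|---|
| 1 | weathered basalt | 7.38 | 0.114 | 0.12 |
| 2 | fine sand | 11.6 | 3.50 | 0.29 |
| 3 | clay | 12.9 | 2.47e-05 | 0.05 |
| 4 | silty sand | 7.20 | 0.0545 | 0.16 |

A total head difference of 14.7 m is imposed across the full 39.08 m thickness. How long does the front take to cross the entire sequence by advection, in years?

With flow normal to the layers, continuity requires the same specific discharge q through every layer.
Σ(b_i/K_i) = 7.38/0.114 + 11.6/3.50 + 12.9/2.47e-05 + 7.20/0.0545 = 5.225e+05 d.
q = Δh / Σ(b_i/K_i) = 14.7 / 5.225e+05 = 2.814e-05 m/day.
In each layer the seepage velocity is v_i = q/n_i, so the layer transit time is t_i = b_i·n_i / q:
  layer 1 (weathered basalt): t_1 = 7.38 × 0.12 / 2.814e-05 = 31476 d
  layer 2 (fine sand): t_2 = 11.6 × 0.29 / 2.814e-05 = 1.196e+05 d
  layer 3 (clay): t_3 = 12.9 × 0.05 / 2.814e-05 = 22925 d
  layer 4 (silty sand): t_4 = 7.20 × 0.16 / 2.814e-05 = 40944 d
Total t = Σ t_i = 2.149e+05 days = 588.4 years.

588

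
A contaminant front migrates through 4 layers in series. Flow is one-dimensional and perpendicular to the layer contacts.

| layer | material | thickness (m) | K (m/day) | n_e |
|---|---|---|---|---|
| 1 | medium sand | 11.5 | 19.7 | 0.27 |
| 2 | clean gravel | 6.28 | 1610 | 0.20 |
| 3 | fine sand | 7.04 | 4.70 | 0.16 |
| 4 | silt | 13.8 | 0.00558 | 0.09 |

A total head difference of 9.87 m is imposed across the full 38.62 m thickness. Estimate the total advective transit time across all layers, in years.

With flow normal to the layers, continuity requires the same specific discharge q through every layer.
Σ(b_i/K_i) = 11.5/19.7 + 6.28/1610 + 7.04/4.70 + 13.8/0.00558 = 2475 d.
q = Δh / Σ(b_i/K_i) = 9.87 / 2475 = 0.003988 m/day.
In each layer the seepage velocity is v_i = q/n_i, so the layer transit time is t_i = b_i·n_i / q:
  layer 1 (medium sand): t_1 = 11.5 × 0.27 / 0.003988 = 778.7 d
  layer 2 (clean gravel): t_2 = 6.28 × 0.20 / 0.003988 = 315.0 d
  layer 3 (fine sand): t_3 = 7.04 × 0.16 / 0.003988 = 282.5 d
  layer 4 (silt): t_4 = 13.8 × 0.09 / 0.003988 = 311.5 d
Total t = Σ t_i = 1688 days = 4.620 years.

4.62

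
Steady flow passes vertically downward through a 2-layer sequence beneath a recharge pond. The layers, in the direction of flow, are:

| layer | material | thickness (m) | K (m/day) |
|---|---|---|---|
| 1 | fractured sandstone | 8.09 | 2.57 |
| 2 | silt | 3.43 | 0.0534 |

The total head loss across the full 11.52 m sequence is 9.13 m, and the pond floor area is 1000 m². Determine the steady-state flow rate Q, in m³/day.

136

Flow is perpendicular to layering, so the layers act in series and the equivalent K is the thickness-weighted harmonic mean.
Total thickness L = 8.09 + 3.43 = 11.52 m.
Σ(b_i/K_i) = 8.09/2.57 + 3.43/0.0534 = 67.38 d.
K_eq = L / Σ(b_i/K_i) = 11.52 / 67.38 = 0.1710 m/day.
Q = K_eq · A · (Δh/L) = 0.1710 × 1000 × (9.13/11.52) = 135.5 m³/day.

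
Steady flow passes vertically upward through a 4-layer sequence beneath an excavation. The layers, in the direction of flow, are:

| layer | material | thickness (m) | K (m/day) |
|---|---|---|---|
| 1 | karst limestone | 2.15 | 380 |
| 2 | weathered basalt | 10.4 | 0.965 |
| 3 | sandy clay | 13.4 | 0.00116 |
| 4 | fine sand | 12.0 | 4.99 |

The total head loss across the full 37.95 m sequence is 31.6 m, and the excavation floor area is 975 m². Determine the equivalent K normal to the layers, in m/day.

0.00328

Flow is perpendicular to layering, so the layers act in series and the equivalent K is the thickness-weighted harmonic mean.
Total thickness L = 2.15 + 10.4 + 13.4 + 12.0 = 37.95 m.
Σ(b_i/K_i) = 2.15/380 + 10.4/0.965 + 13.4/0.00116 + 12.0/4.99 = 11565 d.
K_eq = L / Σ(b_i/K_i) = 37.95 / 11565 = 0.003281 m/day.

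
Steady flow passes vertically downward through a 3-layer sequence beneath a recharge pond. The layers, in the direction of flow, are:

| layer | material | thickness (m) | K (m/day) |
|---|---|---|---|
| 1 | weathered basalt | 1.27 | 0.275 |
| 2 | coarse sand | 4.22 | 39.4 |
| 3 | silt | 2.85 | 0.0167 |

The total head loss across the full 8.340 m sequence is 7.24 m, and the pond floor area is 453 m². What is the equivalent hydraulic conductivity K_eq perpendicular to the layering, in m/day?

Flow is perpendicular to layering, so the layers act in series and the equivalent K is the thickness-weighted harmonic mean.
Total thickness L = 1.27 + 4.22 + 2.85 = 8.340 m.
Σ(b_i/K_i) = 1.27/0.275 + 4.22/39.4 + 2.85/0.0167 = 175.4 d.
K_eq = L / Σ(b_i/K_i) = 8.340 / 175.4 = 0.04755 m/day.

0.0476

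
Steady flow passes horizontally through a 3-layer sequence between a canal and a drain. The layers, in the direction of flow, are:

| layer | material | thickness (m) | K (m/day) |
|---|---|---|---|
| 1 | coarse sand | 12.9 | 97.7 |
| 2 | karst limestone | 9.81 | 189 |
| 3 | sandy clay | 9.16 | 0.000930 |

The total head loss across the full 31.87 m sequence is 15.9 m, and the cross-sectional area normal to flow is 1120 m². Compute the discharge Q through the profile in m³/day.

1.81

Flow is perpendicular to layering, so the layers act in series and the equivalent K is the thickness-weighted harmonic mean.
Total thickness L = 12.9 + 9.81 + 9.16 = 31.87 m.
Σ(b_i/K_i) = 12.9/97.7 + 9.81/189 + 9.16/0.000930 = 9850 d.
K_eq = L / Σ(b_i/K_i) = 31.87 / 9850 = 0.003236 m/day.
Q = K_eq · A · (Δh/L) = 0.003236 × 1120 × (15.9/31.87) = 1.808 m³/day.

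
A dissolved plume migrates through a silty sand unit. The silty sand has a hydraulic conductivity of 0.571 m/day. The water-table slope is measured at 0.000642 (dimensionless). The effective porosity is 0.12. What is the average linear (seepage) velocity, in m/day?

Hydraulic gradient i = 0.000642.
Darcy flux q = K · i = 0.5710 × 0.0006420 = 0.0003666 m/day.
Seepage velocity v = q / n_e = 0.0003666 / 0.12 = 0.003055 m/day.

0.00305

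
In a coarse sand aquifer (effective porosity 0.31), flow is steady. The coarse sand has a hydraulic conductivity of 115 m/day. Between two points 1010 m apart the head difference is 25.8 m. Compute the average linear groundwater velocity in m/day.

9.48

Hydraulic gradient i = Δh / L = 25.8 / 1010 = 0.02554.
Darcy flux q = K · i = 115.0 × 0.02554 = 2.938 m/day.
Seepage velocity v = q / n_e = 2.938 / 0.31 = 9.476 m/day.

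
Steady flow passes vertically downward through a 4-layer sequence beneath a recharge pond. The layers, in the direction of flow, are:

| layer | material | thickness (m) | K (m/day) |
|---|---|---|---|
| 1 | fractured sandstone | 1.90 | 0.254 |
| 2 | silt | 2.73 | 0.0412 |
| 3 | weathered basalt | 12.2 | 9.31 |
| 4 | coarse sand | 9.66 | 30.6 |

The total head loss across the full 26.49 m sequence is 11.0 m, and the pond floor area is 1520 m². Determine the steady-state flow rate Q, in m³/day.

Flow is perpendicular to layering, so the layers act in series and the equivalent K is the thickness-weighted harmonic mean.
Total thickness L = 1.90 + 2.73 + 12.2 + 9.66 = 26.49 m.
Σ(b_i/K_i) = 1.90/0.254 + 2.73/0.0412 + 12.2/9.31 + 9.66/30.6 = 75.37 d.
K_eq = L / Σ(b_i/K_i) = 26.49 / 75.37 = 0.3515 m/day.
Q = K_eq · A · (Δh/L) = 0.3515 × 1520 × (11.0/26.49) = 221.8 m³/day.

222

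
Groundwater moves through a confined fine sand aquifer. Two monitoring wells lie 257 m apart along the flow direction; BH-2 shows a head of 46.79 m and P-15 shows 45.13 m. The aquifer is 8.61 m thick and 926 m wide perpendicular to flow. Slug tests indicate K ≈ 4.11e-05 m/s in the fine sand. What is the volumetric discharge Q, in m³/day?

Convert K: 4.11e-05 m/s × 86400 = 3.551 m/day.
Cross-sectional area A = 926 × 8.61 = 7973 m².
Hydraulic gradient i = (46.79 − 45.13) / 257 = 1.66 / 257 = 0.006459.
Darcy's law: Q = K · A · i = 3.551 × 7973 × 0.006459 = 182.9 m³/day.

183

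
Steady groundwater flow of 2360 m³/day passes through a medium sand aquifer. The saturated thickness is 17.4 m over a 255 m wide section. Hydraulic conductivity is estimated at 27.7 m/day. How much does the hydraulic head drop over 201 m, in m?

3.86

Cross-sectional area A = 255 × 17.4 = 4437 m².
From Q = K·A·i, i = Q / (K·A) = 2360 / (27.70 × 4437) = 0.01920.
Head loss Δh = i · L = 0.01920 × 201 = 3.860 m.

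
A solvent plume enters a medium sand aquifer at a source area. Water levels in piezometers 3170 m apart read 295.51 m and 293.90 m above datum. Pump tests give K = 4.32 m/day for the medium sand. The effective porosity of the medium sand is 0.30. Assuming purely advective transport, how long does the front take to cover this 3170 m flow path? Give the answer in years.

Hydraulic gradient i = (295.51 − 293.90) / 3170 = 1.61 / 3170 = 0.0005079.
Darcy flux q = K · i = 4.320 × 0.0005079 = 0.002194 m/day.
Seepage velocity v = q / n_e = 0.002194 / 0.30 = 0.007314 m/day.
Travel time t = L / v = 3170 / 0.007314 = 4.334e+05 days = 1187 years.

1190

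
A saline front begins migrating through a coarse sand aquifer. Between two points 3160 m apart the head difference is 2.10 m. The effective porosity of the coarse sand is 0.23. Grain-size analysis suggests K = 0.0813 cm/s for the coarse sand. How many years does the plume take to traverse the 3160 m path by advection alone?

42.6

Convert K: 0.0813 cm/s × 864 = 70.24 m/day.
Hydraulic gradient i = Δh / L = 2.10 / 3160 = 0.0006646.
Darcy flux q = K · i = 70.24 × 0.0006646 = 0.04668 m/day.
Seepage velocity v = q / n_e = 0.04668 / 0.23 = 0.2030 m/day.
Travel time t = L / v = 3160 / 0.2030 = 15570 days = 42.63 years.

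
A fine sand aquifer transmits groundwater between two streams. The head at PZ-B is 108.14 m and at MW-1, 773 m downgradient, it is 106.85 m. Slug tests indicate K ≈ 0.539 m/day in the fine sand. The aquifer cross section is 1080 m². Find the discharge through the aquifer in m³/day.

Hydraulic gradient i = (108.14 − 106.85) / 773 = 1.29 / 773 = 0.001669.
Darcy's law: Q = K · A · i = 0.5390 × 1080 × 0.001669 = 0.9715 m³/day.

0.971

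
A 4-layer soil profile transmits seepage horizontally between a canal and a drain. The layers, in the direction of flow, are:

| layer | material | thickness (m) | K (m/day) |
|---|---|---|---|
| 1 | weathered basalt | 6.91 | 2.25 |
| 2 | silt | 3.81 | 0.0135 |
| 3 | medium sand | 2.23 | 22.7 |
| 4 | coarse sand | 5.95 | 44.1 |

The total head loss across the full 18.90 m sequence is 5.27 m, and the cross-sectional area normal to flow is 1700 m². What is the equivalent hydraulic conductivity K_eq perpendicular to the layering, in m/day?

Flow is perpendicular to layering, so the layers act in series and the equivalent K is the thickness-weighted harmonic mean.
Total thickness L = 6.91 + 3.81 + 2.23 + 5.95 = 18.90 m.
Σ(b_i/K_i) = 6.91/2.25 + 3.81/0.0135 + 2.23/22.7 + 5.95/44.1 = 285.5 d.
K_eq = L / Σ(b_i/K_i) = 18.90 / 285.5 = 0.06619 m/day.

0.0662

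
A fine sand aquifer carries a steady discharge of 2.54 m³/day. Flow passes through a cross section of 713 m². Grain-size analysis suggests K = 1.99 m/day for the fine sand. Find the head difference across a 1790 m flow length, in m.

3.20

From Q = K·A·i, i = Q / (K·A) = 2.54 / (1.990 × 713.0) = 0.001790.
Head loss Δh = i · L = 0.001790 × 1790 = 3.204 m.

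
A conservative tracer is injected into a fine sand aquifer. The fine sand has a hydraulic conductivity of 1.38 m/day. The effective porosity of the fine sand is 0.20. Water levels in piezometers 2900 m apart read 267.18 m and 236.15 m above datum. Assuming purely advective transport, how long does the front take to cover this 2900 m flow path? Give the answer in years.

108

Hydraulic gradient i = (267.18 − 236.15) / 2900 = 31.03 / 2900 = 0.01070.
Darcy flux q = K · i = 1.380 × 0.01070 = 0.01477 m/day.
Seepage velocity v = q / n_e = 0.01477 / 0.20 = 0.07383 m/day.
Travel time t = L / v = 2900 / 0.07383 = 39279 days = 107.5 years.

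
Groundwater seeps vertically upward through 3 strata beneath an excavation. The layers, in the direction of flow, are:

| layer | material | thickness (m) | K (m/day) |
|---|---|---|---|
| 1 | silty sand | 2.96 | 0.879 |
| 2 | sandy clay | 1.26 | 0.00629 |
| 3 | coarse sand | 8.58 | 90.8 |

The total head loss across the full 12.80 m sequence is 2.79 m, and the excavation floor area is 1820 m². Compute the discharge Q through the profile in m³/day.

24.9

Flow is perpendicular to layering, so the layers act in series and the equivalent K is the thickness-weighted harmonic mean.
Total thickness L = 2.96 + 1.26 + 8.58 = 12.80 m.
Σ(b_i/K_i) = 2.96/0.879 + 1.26/0.00629 + 8.58/90.8 = 203.8 d.
K_eq = L / Σ(b_i/K_i) = 12.80 / 203.8 = 0.06281 m/day.
Q = K_eq · A · (Δh/L) = 0.06281 × 1820 × (2.79/12.80) = 24.92 m³/day.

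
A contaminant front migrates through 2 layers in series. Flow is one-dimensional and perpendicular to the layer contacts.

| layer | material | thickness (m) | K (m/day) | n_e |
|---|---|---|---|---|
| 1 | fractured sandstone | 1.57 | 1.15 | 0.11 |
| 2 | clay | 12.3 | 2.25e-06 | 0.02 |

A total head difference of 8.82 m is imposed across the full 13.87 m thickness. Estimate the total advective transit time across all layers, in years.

With flow normal to the layers, continuity requires the same specific discharge q through every layer.
Σ(b_i/K_i) = 1.57/1.15 + 12.3/2.25e-06 = 5.467e+06 d.
q = Δh / Σ(b_i/K_i) = 8.82 / 5.467e+06 = 1.613e-06 m/day.
In each layer the seepage velocity is v_i = q/n_i, so the layer transit time is t_i = b_i·n_i / q:
  layer 1 (fractured sandstone): t_1 = 1.57 × 0.11 / 1.613e-06 = 1.070e+05 d
  layer 2 (clay): t_2 = 12.3 × 0.02 / 1.613e-06 = 1.525e+05 d
Total t = Σ t_i = 2.595e+05 days = 710.5 years.

711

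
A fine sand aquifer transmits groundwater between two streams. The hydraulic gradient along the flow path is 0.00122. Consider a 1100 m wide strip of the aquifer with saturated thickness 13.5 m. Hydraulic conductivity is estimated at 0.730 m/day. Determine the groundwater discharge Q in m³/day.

13.2

Cross-sectional area A = 1100 × 13.5 = 14850 m².
Hydraulic gradient i = 0.00122.
Darcy's law: Q = K · A · i = 0.7300 × 14850 × 0.001220 = 13.23 m³/day.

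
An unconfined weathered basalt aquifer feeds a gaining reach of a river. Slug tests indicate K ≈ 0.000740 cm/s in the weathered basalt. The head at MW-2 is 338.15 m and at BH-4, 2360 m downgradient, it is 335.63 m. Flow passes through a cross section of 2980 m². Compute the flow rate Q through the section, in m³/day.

2.03

Convert K: 0.000740 cm/s × 864 = 0.6394 m/day.
Hydraulic gradient i = (338.15 − 335.63) / 2360 = 2.52 / 2360 = 0.001068.
Darcy's law: Q = K · A · i = 0.6394 × 2980 × 0.001068 = 2.034 m³/day.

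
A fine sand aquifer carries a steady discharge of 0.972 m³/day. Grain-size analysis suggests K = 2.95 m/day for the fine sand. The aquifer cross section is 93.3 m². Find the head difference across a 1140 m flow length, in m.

4.03

From Q = K·A·i, i = Q / (K·A) = 0.972 / (2.950 × 93.30) = 0.003532.
Head loss Δh = i · L = 0.003532 × 1140 = 4.026 m.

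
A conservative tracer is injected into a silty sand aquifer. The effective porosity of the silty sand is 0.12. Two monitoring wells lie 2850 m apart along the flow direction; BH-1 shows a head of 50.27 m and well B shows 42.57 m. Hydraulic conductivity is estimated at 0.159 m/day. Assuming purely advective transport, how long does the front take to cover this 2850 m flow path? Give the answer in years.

Hydraulic gradient i = (50.27 − 42.57) / 2850 = 7.7 / 2850 = 0.002702.
Darcy flux q = K · i = 0.1590 × 0.002702 = 0.0004296 m/day.
Seepage velocity v = q / n_e = 0.0004296 / 0.12 = 0.003580 m/day.
Travel time t = L / v = 2850 / 0.003580 = 7.961e+05 days = 2180 years.

2180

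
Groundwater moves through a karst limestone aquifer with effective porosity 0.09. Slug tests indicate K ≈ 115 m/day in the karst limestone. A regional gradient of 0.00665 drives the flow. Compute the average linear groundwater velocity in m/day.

8.50

Hydraulic gradient i = 0.00665.
Darcy flux q = K · i = 115.0 × 0.006650 = 0.7647 m/day.
Seepage velocity v = q / n_e = 0.7647 / 0.09 = 8.497 m/day.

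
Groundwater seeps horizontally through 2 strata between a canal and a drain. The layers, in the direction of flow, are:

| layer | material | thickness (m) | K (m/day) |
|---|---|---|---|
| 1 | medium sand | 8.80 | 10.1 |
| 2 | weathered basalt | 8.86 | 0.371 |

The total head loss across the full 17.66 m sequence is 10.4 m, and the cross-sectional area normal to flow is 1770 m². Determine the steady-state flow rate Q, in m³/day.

Flow is perpendicular to layering, so the layers act in series and the equivalent K is the thickness-weighted harmonic mean.
Total thickness L = 8.80 + 8.86 = 17.66 m.
Σ(b_i/K_i) = 8.80/10.1 + 8.86/0.371 = 24.75 d.
K_eq = L / Σ(b_i/K_i) = 17.66 / 24.75 = 0.7135 m/day.
Q = K_eq · A · (Δh/L) = 0.7135 × 1770 × (10.4/17.66) = 743.7 m³/day.

744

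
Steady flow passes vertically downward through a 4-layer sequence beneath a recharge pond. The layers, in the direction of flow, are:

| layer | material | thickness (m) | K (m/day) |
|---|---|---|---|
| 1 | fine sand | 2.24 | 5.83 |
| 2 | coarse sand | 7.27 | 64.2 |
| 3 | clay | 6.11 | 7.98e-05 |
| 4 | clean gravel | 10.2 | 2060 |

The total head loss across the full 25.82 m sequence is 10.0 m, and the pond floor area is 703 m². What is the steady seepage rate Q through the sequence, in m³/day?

0.0918

Flow is perpendicular to layering, so the layers act in series and the equivalent K is the thickness-weighted harmonic mean.
Total thickness L = 2.24 + 7.27 + 6.11 + 10.2 = 25.82 m.
Σ(b_i/K_i) = 2.24/5.83 + 7.27/64.2 + 6.11/7.98e-05 + 10.2/2060 = 76567 d.
K_eq = L / Σ(b_i/K_i) = 25.82 / 76567 = 0.0003372 m/day.
Q = K_eq · A · (Δh/L) = 0.0003372 × 703 × (10.0/25.82) = 0.09182 m³/day.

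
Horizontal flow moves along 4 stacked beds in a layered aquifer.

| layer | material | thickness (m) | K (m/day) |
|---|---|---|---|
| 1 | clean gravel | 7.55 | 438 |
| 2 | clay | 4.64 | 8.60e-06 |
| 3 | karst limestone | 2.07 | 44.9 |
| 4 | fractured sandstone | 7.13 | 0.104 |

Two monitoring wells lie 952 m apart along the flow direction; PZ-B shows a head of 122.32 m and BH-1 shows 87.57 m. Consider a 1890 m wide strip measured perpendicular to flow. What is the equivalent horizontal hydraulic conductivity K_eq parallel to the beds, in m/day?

159

Flow is parallel to layering, so each bed carries its own Darcy discharge and the transmissivities add.
Σ(K_i·b_i) = 438×7.55 + 8.60e-06×4.64 + 44.9×2.07 + 0.104×7.13 = 3401 m²/day.
Total thickness b = 21.39 m, so K_eq = Σ(K_i·b_i)/b = 159.0 m/day.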